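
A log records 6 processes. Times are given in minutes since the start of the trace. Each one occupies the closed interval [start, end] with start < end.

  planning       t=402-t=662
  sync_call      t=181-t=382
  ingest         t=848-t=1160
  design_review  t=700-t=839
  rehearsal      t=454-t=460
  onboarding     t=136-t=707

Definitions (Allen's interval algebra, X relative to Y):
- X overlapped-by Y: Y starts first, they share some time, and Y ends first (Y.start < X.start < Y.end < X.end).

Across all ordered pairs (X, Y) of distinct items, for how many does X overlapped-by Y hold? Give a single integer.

Checking all 30 ordered pairs for relation 'overlapped-by'; matching pairs in alphabetical order:
(design_review, onboarding): design_review overlapped-by onboarding ✓
Count: 1.

1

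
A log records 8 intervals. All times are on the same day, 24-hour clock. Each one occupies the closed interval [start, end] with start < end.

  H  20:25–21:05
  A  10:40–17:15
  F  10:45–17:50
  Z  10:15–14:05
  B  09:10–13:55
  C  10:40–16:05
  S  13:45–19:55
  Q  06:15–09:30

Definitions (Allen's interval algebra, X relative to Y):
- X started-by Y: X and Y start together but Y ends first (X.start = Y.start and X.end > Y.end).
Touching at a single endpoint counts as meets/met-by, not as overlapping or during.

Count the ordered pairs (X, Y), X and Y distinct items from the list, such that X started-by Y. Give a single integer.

Checking all 56 ordered pairs for relation 'started-by'; matching pairs in alphabetical order:
(A, C): A started-by C ✓
Count: 1.

1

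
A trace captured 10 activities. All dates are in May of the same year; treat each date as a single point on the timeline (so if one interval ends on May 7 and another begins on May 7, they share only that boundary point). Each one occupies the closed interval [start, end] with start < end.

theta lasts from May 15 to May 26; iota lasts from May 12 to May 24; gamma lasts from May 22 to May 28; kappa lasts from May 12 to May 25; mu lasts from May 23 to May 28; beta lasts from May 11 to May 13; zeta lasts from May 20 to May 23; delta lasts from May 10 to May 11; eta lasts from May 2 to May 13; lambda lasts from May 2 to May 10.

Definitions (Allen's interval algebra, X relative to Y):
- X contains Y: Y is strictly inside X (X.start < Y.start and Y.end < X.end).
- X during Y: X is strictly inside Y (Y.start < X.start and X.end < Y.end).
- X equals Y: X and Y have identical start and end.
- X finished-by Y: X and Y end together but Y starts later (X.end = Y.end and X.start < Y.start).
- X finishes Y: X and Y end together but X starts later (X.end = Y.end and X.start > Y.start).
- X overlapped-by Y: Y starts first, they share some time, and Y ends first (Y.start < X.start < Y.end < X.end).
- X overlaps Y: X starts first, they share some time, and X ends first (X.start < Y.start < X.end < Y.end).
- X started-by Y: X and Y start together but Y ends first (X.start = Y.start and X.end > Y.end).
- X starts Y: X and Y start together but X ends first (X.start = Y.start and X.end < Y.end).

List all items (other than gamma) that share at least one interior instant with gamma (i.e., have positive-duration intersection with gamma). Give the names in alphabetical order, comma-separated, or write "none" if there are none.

Target gamma = [May 22, May 28].
beta [May 11, May 13] → before → no.
delta [May 10, May 11] → before → no.
eta [May 2, May 13] → before → no.
iota [May 12, May 24] → overlaps → yes.
kappa [May 12, May 25] → overlaps → yes.
lambda [May 2, May 10] → before → no.
mu [May 23, May 28] → finishes → yes.
theta [May 15, May 26] → overlaps → yes.
zeta [May 20, May 23] → overlaps → yes.
Result: iota, kappa, mu, theta, zeta.

iota, kappa, mu, theta, zeta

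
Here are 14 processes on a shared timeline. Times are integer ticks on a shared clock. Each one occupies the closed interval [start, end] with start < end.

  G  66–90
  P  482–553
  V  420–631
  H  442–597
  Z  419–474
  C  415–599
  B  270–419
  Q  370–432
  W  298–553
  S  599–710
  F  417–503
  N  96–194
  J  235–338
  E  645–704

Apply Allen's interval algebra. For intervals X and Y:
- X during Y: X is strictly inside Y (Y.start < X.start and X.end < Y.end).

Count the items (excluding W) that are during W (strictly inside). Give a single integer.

3

Target W = [298, 553].
B [270, 419] → overlaps → no.
C [415, 599] → overlapped-by → no.
E [645, 704] → after → no.
F [417, 503] → during → counts.
G [66, 90] → before → no.
H [442, 597] → overlapped-by → no.
J [235, 338] → overlaps → no.
N [96, 194] → before → no.
P [482, 553] → finishes → no.
Q [370, 432] → during → counts.
S [599, 710] → after → no.
V [420, 631] → overlapped-by → no.
Z [419, 474] → during → counts.
Total: 3.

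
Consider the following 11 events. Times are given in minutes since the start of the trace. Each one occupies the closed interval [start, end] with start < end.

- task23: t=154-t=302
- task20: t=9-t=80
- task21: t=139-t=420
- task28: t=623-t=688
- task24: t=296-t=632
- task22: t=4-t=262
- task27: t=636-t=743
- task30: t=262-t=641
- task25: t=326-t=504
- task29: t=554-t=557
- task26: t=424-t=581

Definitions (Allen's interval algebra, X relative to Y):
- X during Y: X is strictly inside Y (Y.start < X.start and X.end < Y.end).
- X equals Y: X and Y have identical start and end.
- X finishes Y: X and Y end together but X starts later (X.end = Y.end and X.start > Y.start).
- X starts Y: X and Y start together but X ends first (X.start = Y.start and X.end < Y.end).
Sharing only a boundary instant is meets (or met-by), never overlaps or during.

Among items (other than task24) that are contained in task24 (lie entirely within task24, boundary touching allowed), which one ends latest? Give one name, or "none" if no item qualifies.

task26

Target task24 = [t=296, t=632].
task20 [t=9, t=80] → before → excluded.
task21 [t=139, t=420] → overlaps → excluded.
task22 [t=4, t=262] → before → excluded.
task23 [t=154, t=302] → overlaps → excluded.
task25 [t=326, t=504] → during → candidate.
task26 [t=424, t=581] → during → candidate.
task27 [t=636, t=743] → after → excluded.
task28 [t=623, t=688] → overlapped-by → excluded.
task29 [t=554, t=557] → during → candidate.
task30 [t=262, t=641] → contains → excluded.
Among candidates, latest end is t=581 → task26.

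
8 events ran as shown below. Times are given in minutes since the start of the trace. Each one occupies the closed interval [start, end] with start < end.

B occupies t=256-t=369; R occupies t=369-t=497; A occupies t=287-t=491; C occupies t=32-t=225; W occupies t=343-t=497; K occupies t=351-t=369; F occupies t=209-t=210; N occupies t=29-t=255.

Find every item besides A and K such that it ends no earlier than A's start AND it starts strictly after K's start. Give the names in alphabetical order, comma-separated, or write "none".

Conditions: its end is no earlier than A's start (X.end >= t=287) AND its start is strictly after K's start (X.start > t=351).
B: end t=369 >= t=287? ✓; start t=256 > t=351? ✗ → no.
C: end t=225 >= t=287? ✗; start t=32 > t=351? ✗ → no.
F: end t=210 >= t=287? ✗; start t=209 > t=351? ✗ → no.
N: end t=255 >= t=287? ✗; start t=29 > t=351? ✗ → no.
R: end t=497 >= t=287? ✓; start t=369 > t=351? ✓ → yes.
W: end t=497 >= t=287? ✓; start t=343 > t=351? ✗ → no.
Result: R.

R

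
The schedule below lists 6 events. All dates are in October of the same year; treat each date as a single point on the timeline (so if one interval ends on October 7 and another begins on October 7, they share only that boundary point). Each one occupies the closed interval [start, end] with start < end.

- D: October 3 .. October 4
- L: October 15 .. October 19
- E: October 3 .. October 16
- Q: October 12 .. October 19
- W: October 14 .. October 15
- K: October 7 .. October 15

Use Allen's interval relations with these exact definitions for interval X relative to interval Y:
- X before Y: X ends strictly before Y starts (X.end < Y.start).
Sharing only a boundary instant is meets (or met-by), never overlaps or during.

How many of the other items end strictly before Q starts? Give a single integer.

Target Q = [October 12, October 19].
D [October 3, October 4] → before → counts.
E [October 3, October 16] → overlaps → no.
K [October 7, October 15] → overlaps → no.
L [October 15, October 19] → finishes → no.
W [October 14, October 15] → during → no.
Total: 1.

1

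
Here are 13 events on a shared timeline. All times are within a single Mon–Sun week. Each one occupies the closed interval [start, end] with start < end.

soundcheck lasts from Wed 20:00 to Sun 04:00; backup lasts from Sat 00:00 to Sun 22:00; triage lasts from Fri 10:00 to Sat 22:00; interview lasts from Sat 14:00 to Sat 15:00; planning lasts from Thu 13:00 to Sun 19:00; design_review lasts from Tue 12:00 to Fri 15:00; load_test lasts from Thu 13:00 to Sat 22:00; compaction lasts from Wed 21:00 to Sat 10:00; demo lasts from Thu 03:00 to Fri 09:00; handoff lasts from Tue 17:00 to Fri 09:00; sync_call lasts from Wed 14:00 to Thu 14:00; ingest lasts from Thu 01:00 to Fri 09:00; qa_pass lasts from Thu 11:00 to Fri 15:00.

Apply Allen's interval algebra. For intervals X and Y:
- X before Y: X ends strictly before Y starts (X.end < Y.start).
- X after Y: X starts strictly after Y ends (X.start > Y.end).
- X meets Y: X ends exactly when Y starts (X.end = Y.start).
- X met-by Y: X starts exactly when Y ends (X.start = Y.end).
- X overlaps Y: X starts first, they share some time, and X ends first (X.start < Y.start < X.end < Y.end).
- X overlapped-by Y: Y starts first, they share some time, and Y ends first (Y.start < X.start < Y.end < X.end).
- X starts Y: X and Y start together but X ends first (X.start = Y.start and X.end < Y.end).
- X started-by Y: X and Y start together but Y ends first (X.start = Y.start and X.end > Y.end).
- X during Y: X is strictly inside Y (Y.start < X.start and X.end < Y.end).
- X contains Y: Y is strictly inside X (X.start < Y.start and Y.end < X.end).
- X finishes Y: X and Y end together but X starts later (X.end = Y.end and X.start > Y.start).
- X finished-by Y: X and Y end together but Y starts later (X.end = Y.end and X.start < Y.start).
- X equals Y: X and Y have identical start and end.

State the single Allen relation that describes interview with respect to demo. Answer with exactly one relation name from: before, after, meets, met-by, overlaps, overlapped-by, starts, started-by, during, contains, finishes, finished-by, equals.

interview = [Sat 14:00, Sat 15:00]; demo = [Thu 03:00, Fri 09:00].
Compare endpoints: interview.start > demo.start, interview.start > demo.end, interview.end > demo.start, interview.end > demo.end.
That pattern is 'after'.

after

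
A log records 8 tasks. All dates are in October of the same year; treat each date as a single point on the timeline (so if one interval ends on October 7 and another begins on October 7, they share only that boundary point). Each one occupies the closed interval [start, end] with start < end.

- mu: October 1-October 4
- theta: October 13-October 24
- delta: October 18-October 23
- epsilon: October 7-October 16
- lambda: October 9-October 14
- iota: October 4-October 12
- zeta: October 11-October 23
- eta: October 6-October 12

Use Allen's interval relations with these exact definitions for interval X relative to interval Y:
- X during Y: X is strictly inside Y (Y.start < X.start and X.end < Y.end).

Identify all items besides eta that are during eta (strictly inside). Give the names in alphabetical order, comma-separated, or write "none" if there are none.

none

Target eta = [October 6, October 12].
delta [October 18, October 23] → after → no.
epsilon [October 7, October 16] → overlapped-by → no.
iota [October 4, October 12] → finished-by → no.
lambda [October 9, October 14] → overlapped-by → no.
mu [October 1, October 4] → before → no.
theta [October 13, October 24] → after → no.
zeta [October 11, October 23] → overlapped-by → no.
Result: none.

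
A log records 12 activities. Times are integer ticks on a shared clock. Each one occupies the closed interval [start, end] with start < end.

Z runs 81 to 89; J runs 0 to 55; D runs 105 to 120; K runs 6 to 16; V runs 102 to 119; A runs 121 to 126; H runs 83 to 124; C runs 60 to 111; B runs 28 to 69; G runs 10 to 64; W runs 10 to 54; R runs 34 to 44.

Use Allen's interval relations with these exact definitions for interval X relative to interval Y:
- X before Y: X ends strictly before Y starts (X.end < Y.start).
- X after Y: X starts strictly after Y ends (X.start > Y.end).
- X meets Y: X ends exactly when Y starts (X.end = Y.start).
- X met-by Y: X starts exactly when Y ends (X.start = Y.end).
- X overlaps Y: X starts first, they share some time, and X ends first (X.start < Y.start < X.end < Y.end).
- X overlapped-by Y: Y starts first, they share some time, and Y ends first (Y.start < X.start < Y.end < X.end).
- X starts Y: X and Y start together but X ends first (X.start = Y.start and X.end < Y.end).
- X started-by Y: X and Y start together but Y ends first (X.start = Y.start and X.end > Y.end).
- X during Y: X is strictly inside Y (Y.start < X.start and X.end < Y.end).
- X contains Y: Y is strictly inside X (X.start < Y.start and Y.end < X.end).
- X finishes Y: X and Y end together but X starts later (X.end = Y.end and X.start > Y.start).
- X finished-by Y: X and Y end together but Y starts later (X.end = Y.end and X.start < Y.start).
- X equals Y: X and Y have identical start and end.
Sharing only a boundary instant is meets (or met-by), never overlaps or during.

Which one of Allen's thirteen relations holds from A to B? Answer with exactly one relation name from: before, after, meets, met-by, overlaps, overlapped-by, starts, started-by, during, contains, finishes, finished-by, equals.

after

A = [121, 126]; B = [28, 69].
Compare endpoints: A.start > B.start, A.start > B.end, A.end > B.start, A.end > B.end.
That pattern is 'after'.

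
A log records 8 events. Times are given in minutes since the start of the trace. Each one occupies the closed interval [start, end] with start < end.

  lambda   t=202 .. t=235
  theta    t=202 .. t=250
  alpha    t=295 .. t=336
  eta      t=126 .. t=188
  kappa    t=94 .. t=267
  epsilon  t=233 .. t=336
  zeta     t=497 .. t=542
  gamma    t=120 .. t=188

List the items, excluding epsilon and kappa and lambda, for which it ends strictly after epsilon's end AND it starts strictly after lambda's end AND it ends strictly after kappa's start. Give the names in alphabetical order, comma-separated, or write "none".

Conditions: its end is strictly after epsilon's end (X.end > t=336) AND its start is strictly after lambda's end (X.start > t=235) AND its end is strictly after kappa's start (X.end > t=94).
alpha: end t=336 > t=336? ✗; start t=295 > t=235? ✓; end t=336 > t=94? ✓ → no.
eta: end t=188 > t=336? ✗; start t=126 > t=235? ✗; end t=188 > t=94? ✓ → no.
gamma: end t=188 > t=336? ✗; start t=120 > t=235? ✗; end t=188 > t=94? ✓ → no.
theta: end t=250 > t=336? ✗; start t=202 > t=235? ✗; end t=250 > t=94? ✓ → no.
zeta: end t=542 > t=336? ✓; start t=497 > t=235? ✓; end t=542 > t=94? ✓ → yes.
Result: zeta.

zeta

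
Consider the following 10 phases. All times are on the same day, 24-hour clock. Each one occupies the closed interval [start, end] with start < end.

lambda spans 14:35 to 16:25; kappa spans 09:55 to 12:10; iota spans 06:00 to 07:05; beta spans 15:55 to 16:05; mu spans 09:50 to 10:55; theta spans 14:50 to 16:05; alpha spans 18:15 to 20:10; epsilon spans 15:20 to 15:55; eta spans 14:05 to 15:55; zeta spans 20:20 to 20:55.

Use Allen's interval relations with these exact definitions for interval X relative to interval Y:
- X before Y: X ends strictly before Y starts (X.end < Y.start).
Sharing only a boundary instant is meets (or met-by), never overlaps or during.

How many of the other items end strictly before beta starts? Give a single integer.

Target beta = [15:55, 16:05].
alpha [18:15, 20:10] → after → no.
epsilon [15:20, 15:55] → meets → no.
eta [14:05, 15:55] → meets → no.
iota [06:00, 07:05] → before → counts.
kappa [09:55, 12:10] → before → counts.
lambda [14:35, 16:25] → contains → no.
mu [09:50, 10:55] → before → counts.
theta [14:50, 16:05] → finished-by → no.
zeta [20:20, 20:55] → after → no.
Total: 3.

3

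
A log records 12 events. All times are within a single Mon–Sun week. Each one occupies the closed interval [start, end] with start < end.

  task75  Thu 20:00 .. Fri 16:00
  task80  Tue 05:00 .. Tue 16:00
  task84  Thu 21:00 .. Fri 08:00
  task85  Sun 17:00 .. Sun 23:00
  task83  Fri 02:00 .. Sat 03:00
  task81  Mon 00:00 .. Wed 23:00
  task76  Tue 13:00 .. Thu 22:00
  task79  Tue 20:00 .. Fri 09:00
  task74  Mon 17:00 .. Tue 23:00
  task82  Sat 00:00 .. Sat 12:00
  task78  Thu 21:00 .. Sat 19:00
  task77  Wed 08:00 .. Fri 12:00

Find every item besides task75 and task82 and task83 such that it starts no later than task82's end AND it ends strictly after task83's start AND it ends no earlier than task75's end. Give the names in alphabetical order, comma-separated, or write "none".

Conditions: its start is no later than task82's end (X.start <= Sat 12:00) AND its end is strictly after task83's start (X.end > Fri 02:00) AND its end is no earlier than task75's end (X.end >= Fri 16:00).
task74: start Mon 17:00 <= Sat 12:00? ✓; end Tue 23:00 > Fri 02:00? ✗; end Tue 23:00 >= Fri 16:00? ✗ → no.
task76: start Tue 13:00 <= Sat 12:00? ✓; end Thu 22:00 > Fri 02:00? ✗; end Thu 22:00 >= Fri 16:00? ✗ → no.
task77: start Wed 08:00 <= Sat 12:00? ✓; end Fri 12:00 > Fri 02:00? ✓; end Fri 12:00 >= Fri 16:00? ✗ → no.
task78: start Thu 21:00 <= Sat 12:00? ✓; end Sat 19:00 > Fri 02:00? ✓; end Sat 19:00 >= Fri 16:00? ✓ → yes.
task79: start Tue 20:00 <= Sat 12:00? ✓; end Fri 09:00 > Fri 02:00? ✓; end Fri 09:00 >= Fri 16:00? ✗ → no.
task80: start Tue 05:00 <= Sat 12:00? ✓; end Tue 16:00 > Fri 02:00? ✗; end Tue 16:00 >= Fri 16:00? ✗ → no.
task81: start Mon 00:00 <= Sat 12:00? ✓; end Wed 23:00 > Fri 02:00? ✗; end Wed 23:00 >= Fri 16:00? ✗ → no.
task84: start Thu 21:00 <= Sat 12:00? ✓; end Fri 08:00 > Fri 02:00? ✓; end Fri 08:00 >= Fri 16:00? ✗ → no.
task85: start Sun 17:00 <= Sat 12:00? ✗; end Sun 23:00 > Fri 02:00? ✓; end Sun 23:00 >= Fri 16:00? ✓ → no.
Result: task78.

task78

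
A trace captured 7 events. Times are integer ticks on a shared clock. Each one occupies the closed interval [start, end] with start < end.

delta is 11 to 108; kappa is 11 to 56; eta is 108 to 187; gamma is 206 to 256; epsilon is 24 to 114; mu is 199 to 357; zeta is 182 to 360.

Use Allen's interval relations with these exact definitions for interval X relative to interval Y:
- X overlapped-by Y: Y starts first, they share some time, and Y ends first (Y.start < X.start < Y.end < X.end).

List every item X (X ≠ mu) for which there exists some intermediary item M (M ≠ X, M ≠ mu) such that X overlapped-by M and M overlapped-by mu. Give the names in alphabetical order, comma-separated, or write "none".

Target mu = [199, 357].
Intermediaries M with M overlapped-by mu: none.
Union: none.

none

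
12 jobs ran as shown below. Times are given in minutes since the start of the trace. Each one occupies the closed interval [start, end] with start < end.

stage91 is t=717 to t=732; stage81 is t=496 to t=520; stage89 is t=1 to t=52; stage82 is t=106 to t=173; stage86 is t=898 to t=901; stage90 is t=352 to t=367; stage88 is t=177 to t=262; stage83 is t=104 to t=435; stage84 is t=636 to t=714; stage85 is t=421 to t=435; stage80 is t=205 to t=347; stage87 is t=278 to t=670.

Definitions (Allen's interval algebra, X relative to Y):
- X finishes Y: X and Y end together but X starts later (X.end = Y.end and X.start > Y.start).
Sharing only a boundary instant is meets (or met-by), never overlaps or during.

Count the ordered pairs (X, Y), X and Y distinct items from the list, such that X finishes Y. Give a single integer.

Checking all 132 ordered pairs for relation 'finishes'; matching pairs in alphabetical order:
(stage85, stage83): stage85 finishes stage83 ✓
Count: 1.

1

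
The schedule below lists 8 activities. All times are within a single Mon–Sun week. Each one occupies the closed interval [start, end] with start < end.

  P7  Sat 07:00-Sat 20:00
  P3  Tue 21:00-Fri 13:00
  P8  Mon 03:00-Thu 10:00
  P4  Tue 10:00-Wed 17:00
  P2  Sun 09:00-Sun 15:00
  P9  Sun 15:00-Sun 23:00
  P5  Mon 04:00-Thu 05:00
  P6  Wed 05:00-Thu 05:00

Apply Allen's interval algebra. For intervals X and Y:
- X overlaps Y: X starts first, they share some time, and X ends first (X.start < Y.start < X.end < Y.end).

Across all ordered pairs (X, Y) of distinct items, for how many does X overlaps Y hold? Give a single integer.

Checking all 56 ordered pairs for relation 'overlaps'; matching pairs in alphabetical order:
(P4, P3): P4 overlaps P3 ✓
(P4, P6): P4 overlaps P6 ✓
(P5, P3): P5 overlaps P3 ✓
(P8, P3): P8 overlaps P3 ✓
Count: 4.

4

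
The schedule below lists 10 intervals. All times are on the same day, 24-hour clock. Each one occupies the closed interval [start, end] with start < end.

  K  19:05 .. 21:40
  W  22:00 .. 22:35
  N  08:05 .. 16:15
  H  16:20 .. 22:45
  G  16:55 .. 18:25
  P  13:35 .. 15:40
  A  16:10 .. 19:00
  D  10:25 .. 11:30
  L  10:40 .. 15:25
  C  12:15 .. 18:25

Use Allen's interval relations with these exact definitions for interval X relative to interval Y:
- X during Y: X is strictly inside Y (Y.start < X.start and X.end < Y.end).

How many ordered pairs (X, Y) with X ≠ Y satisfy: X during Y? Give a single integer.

Checking all 90 ordered pairs for relation 'during'; matching pairs in alphabetical order:
(D, N): D during N ✓
(G, A): G during A ✓
(G, H): G during H ✓
(K, H): K during H ✓
(L, N): L during N ✓
(P, C): P during C ✓
(P, N): P during N ✓
(W, H): W during H ✓
Count: 8.

8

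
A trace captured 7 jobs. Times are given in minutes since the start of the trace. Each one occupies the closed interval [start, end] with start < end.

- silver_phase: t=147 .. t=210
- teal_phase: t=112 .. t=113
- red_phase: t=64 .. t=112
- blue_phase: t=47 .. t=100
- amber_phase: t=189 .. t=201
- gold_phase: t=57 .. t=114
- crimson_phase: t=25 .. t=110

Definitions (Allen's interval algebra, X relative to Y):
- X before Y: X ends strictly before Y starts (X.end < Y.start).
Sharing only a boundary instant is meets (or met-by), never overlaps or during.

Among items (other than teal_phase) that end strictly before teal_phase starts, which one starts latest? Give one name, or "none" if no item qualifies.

blue_phase

Target teal_phase = [t=112, t=113].
amber_phase [t=189, t=201] → after → excluded.
blue_phase [t=47, t=100] → before → candidate.
crimson_phase [t=25, t=110] → before → candidate.
gold_phase [t=57, t=114] → contains → excluded.
red_phase [t=64, t=112] → meets → excluded.
silver_phase [t=147, t=210] → after → excluded.
Among candidates, latest start is t=47 → blue_phase.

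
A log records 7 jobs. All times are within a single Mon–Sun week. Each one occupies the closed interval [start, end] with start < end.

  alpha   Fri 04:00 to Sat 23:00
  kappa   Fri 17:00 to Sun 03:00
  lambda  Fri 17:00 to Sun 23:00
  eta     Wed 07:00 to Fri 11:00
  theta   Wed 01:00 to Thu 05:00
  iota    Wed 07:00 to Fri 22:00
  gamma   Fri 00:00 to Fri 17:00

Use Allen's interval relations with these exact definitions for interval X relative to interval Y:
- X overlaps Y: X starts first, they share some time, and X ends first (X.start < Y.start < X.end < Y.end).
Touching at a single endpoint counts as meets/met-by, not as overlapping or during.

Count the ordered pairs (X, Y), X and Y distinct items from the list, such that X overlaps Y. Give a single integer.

Checking all 42 ordered pairs for relation 'overlaps'; matching pairs in alphabetical order:
(alpha, kappa): alpha overlaps kappa ✓
(alpha, lambda): alpha overlaps lambda ✓
(eta, alpha): eta overlaps alpha ✓
(eta, gamma): eta overlaps gamma ✓
(gamma, alpha): gamma overlaps alpha ✓
(iota, alpha): iota overlaps alpha ✓
(iota, kappa): iota overlaps kappa ✓
(iota, lambda): iota overlaps lambda ✓
(theta, eta): theta overlaps eta ✓
(theta, iota): theta overlaps iota ✓
Count: 10.

10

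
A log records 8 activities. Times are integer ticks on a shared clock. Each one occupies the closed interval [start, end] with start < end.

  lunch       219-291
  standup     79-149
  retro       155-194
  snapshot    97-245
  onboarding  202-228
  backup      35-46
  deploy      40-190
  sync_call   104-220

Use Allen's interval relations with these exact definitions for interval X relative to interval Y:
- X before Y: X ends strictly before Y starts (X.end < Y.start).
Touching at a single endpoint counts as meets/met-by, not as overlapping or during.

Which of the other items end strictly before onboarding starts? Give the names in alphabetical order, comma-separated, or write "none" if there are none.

backup, deploy, retro, standup

Target onboarding = [202, 228].
backup [35, 46] → before → yes.
deploy [40, 190] → before → yes.
lunch [219, 291] → overlapped-by → no.
retro [155, 194] → before → yes.
snapshot [97, 245] → contains → no.
standup [79, 149] → before → yes.
sync_call [104, 220] → overlaps → no.
Result: backup, deploy, retro, standup.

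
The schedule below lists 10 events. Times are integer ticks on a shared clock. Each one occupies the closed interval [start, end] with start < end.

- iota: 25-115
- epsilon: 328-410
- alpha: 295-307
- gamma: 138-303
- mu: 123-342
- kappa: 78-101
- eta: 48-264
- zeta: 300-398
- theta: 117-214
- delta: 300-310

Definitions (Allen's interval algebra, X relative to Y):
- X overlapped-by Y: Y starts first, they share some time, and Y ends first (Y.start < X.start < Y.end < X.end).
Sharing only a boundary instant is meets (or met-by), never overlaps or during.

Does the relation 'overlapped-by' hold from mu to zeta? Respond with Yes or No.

mu = [123, 342], zeta = [300, 398].
Actual relation of mu to zeta: overlaps.
Asked whether 'overlapped-by' holds → No.

No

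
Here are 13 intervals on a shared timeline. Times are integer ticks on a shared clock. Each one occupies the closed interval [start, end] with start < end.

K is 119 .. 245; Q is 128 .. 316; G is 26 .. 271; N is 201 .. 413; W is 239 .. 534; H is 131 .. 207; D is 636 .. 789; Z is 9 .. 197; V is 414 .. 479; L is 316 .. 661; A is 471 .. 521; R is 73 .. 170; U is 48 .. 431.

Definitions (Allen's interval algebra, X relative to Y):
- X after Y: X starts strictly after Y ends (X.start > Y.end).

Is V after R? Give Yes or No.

V = [414, 479], R = [73, 170].
Actual relation of V to R: after.
Asked whether 'after' holds → Yes.

Yes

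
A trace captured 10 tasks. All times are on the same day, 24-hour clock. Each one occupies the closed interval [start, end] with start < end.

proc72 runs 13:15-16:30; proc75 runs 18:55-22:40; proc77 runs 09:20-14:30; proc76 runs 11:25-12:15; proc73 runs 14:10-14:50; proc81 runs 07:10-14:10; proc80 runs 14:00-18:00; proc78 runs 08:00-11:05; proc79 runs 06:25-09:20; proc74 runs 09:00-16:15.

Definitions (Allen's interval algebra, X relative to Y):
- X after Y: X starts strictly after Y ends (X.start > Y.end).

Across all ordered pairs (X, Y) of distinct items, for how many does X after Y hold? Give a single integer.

20

Checking all 90 ordered pairs for relation 'after'; matching pairs in alphabetical order:
(proc72, proc76): proc72 after proc76 ✓
(proc72, proc78): proc72 after proc78 ✓
(proc72, proc79): proc72 after proc79 ✓
(proc73, proc76): proc73 after proc76 ✓
(proc73, proc78): proc73 after proc78 ✓
(proc73, proc79): proc73 after proc79 ✓
(proc75, proc72): proc75 after proc72 ✓
(proc75, proc73): proc75 after proc73 ✓
(proc75, proc74): proc75 after proc74 ✓
(proc75, proc76): proc75 after proc76 ✓
(proc75, proc77): proc75 after proc77 ✓
(proc75, proc78): proc75 after proc78 ✓
(proc75, proc79): proc75 after proc79 ✓
(proc75, proc80): proc75 after proc80 ✓
(proc75, proc81): proc75 after proc81 ✓
(proc76, proc78): proc76 after proc78 ✓
(proc76, proc79): proc76 after proc79 ✓
(proc80, proc76): proc80 after proc76 ✓
(proc80, proc78): proc80 after proc78 ✓
(proc80, proc79): proc80 after proc79 ✓
Count: 20.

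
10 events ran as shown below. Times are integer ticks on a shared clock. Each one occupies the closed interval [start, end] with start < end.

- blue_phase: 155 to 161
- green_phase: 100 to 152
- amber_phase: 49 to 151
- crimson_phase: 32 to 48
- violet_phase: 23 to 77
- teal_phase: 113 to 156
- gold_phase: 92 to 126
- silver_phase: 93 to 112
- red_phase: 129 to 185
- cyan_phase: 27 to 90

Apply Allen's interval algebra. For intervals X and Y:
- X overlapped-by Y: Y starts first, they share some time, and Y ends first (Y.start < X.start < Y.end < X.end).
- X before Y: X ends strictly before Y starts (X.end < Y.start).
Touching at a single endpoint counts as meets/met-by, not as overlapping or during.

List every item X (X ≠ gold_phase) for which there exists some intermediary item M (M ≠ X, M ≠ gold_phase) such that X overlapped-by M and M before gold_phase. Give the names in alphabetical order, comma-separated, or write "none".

amber_phase, cyan_phase

Target gold_phase = [92, 126].
Intermediaries M with M before gold_phase: crimson_phase, cyan_phase, violet_phase.
Via crimson_phase — items with X overlapped-by crimson_phase: none.
Via cyan_phase — items with X overlapped-by cyan_phase: amber_phase.
Via violet_phase — items with X overlapped-by violet_phase: amber_phase, cyan_phase.
Union: amber_phase, cyan_phase.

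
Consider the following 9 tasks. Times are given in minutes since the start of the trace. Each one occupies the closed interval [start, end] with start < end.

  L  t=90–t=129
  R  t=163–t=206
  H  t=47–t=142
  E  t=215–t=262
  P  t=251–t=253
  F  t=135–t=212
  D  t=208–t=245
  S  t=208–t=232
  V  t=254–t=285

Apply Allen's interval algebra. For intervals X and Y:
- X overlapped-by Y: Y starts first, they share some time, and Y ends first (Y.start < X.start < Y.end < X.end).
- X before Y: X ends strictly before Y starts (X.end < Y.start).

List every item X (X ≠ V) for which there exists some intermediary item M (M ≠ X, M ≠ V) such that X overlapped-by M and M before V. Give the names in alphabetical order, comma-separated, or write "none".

Target V = [t=254, t=285].
Intermediaries M with M before V: D, F, H, L, P, R, S.
Via D — items with X overlapped-by D: E.
Via F — items with X overlapped-by F: D, S.
Via H — items with X overlapped-by H: F.
Via L — items with X overlapped-by L: none.
Via P — items with X overlapped-by P: none.
Via R — items with X overlapped-by R: none.
Via S — items with X overlapped-by S: E.
Union: D, E, F, S.

D, E, F, S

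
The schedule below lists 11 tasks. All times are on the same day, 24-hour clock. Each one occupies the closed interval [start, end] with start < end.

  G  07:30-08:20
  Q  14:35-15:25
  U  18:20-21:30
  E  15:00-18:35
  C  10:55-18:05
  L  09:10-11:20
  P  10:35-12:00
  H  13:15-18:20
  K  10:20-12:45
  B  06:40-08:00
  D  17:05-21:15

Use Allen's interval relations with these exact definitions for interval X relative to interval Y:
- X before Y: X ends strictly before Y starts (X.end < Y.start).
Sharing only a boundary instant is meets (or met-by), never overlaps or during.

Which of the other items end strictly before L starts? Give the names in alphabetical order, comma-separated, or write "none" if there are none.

B, G

Target L = [09:10, 11:20].
B [06:40, 08:00] → before → yes.
C [10:55, 18:05] → overlapped-by → no.
D [17:05, 21:15] → after → no.
E [15:00, 18:35] → after → no.
G [07:30, 08:20] → before → yes.
H [13:15, 18:20] → after → no.
K [10:20, 12:45] → overlapped-by → no.
P [10:35, 12:00] → overlapped-by → no.
Q [14:35, 15:25] → after → no.
U [18:20, 21:30] → after → no.
Result: B, G.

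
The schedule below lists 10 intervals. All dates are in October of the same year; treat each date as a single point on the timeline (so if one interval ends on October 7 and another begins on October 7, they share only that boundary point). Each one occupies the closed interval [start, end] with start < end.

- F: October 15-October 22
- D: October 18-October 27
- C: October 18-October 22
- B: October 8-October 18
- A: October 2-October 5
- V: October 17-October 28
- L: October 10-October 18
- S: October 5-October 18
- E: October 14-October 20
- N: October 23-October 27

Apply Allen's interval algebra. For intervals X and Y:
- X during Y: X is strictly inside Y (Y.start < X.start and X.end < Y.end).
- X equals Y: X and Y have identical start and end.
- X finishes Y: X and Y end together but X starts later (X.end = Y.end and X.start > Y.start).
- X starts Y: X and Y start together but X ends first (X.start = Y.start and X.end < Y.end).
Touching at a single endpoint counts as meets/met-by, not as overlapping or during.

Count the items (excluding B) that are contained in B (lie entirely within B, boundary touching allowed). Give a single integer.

Target B = [October 8, October 18].
A [October 2, October 5] → before → no.
C [October 18, October 22] → met-by → no.
D [October 18, October 27] → met-by → no.
E [October 14, October 20] → overlapped-by → no.
F [October 15, October 22] → overlapped-by → no.
L [October 10, October 18] → finishes → counts.
N [October 23, October 27] → after → no.
S [October 5, October 18] → finished-by → no.
V [October 17, October 28] → overlapped-by → no.
Total: 1.

1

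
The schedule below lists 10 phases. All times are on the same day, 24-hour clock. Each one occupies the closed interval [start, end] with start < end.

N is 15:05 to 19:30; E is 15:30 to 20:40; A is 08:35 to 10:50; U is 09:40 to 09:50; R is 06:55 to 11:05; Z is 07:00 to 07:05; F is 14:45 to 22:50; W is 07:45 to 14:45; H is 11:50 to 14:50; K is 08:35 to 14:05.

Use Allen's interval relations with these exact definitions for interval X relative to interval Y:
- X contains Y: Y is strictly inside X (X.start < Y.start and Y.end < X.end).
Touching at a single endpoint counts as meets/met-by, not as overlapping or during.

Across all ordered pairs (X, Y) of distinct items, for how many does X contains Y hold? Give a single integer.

10

Checking all 90 ordered pairs for relation 'contains'; matching pairs in alphabetical order:
(A, U): A contains U ✓
(F, E): F contains E ✓
(F, N): F contains N ✓
(K, U): K contains U ✓
(R, A): R contains A ✓
(R, U): R contains U ✓
(R, Z): R contains Z ✓
(W, A): W contains A ✓
(W, K): W contains K ✓
(W, U): W contains U ✓
Count: 10.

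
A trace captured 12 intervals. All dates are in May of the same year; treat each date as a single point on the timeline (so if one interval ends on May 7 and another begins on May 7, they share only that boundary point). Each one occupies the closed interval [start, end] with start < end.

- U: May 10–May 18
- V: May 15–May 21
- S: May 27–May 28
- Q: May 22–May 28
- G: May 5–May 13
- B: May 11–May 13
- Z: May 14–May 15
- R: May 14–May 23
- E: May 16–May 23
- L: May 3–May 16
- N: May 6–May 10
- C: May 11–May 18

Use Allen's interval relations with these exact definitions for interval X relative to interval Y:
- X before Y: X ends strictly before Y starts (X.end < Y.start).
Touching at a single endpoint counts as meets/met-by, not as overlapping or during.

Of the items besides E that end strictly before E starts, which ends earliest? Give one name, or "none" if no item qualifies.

Target E = [May 16, May 23].
B [May 11, May 13] → before → candidate.
C [May 11, May 18] → overlaps → excluded.
G [May 5, May 13] → before → candidate.
L [May 3, May 16] → meets → excluded.
N [May 6, May 10] → before → candidate.
Q [May 22, May 28] → overlapped-by → excluded.
R [May 14, May 23] → finished-by → excluded.
S [May 27, May 28] → after → excluded.
U [May 10, May 18] → overlaps → excluded.
V [May 15, May 21] → overlaps → excluded.
Z [May 14, May 15] → before → candidate.
Among candidates, earliest end is May 10 → N.

N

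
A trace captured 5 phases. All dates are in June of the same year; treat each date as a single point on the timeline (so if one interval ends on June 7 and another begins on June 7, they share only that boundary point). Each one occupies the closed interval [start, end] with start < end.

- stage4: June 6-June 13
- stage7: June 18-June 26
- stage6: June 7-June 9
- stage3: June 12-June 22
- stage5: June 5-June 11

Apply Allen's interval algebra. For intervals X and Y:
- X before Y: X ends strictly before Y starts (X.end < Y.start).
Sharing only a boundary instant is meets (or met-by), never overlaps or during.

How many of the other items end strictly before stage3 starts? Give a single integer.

Target stage3 = [June 12, June 22].
stage4 [June 6, June 13] → overlaps → no.
stage5 [June 5, June 11] → before → counts.
stage6 [June 7, June 9] → before → counts.
stage7 [June 18, June 26] → overlapped-by → no.
Total: 2.

2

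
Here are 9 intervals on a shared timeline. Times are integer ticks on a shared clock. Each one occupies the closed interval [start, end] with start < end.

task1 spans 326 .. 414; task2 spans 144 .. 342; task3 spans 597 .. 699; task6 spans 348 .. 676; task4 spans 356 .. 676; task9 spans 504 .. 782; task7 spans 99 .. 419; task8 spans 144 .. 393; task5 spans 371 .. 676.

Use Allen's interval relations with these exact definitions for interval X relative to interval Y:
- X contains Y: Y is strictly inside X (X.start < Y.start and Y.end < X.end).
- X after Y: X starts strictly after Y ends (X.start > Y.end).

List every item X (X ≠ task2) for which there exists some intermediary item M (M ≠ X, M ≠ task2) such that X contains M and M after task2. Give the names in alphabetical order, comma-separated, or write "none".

task9

Target task2 = [144, 342].
Intermediaries M with M after task2: task3, task4, task5, task6, task9.
Via task3 — items with X contains task3: task9.
Via task4 — items with X contains task4: none.
Via task5 — items with X contains task5: none.
Via task6 — items with X contains task6: none.
Via task9 — items with X contains task9: none.
Union: task9.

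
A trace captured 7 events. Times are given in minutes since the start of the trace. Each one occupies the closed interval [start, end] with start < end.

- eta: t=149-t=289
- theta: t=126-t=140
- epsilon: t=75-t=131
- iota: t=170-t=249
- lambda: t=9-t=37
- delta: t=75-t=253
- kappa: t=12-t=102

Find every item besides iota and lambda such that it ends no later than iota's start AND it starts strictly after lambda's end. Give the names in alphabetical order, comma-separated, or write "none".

epsilon, theta

Conditions: its end is no later than iota's start (X.end <= t=170) AND its start is strictly after lambda's end (X.start > t=37).
delta: end t=253 <= t=170? ✗; start t=75 > t=37? ✓ → no.
epsilon: end t=131 <= t=170? ✓; start t=75 > t=37? ✓ → yes.
eta: end t=289 <= t=170? ✗; start t=149 > t=37? ✓ → no.
kappa: end t=102 <= t=170? ✓; start t=12 > t=37? ✗ → no.
theta: end t=140 <= t=170? ✓; start t=126 > t=37? ✓ → yes.
Result: epsilon, theta.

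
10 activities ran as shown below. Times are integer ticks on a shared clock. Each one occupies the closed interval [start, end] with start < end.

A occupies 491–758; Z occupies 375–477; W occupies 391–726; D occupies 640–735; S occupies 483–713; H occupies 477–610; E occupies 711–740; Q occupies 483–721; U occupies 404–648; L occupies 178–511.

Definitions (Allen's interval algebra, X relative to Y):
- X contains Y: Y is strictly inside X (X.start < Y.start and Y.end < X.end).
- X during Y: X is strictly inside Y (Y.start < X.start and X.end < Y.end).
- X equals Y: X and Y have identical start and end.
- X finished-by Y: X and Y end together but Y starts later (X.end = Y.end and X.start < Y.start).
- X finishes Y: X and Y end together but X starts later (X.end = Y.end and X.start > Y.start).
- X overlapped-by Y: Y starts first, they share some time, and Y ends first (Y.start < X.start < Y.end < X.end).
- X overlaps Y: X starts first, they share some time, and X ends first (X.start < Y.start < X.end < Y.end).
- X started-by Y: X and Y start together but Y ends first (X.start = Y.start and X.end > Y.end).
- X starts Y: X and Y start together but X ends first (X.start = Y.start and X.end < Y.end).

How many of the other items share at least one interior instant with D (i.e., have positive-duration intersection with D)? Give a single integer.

Target D = [640, 735].
A [491, 758] → contains → counts.
E [711, 740] → overlapped-by → counts.
H [477, 610] → before → no.
L [178, 511] → before → no.
Q [483, 721] → overlaps → counts.
S [483, 713] → overlaps → counts.
U [404, 648] → overlaps → counts.
W [391, 726] → overlaps → counts.
Z [375, 477] → before → no.
Total: 6.

6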